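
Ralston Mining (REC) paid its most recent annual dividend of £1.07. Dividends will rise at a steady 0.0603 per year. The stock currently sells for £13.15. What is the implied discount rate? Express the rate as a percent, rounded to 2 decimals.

Rearranging the constant-growth DDM: r = D₁/P₀ + g.
D₁ = 1.07 × (1 + 0.0603) = 1.1345.
r = 1.1345 / 13.15 + 0.0603 = 0.08628 + 0.0603 = 0.14658

14.66%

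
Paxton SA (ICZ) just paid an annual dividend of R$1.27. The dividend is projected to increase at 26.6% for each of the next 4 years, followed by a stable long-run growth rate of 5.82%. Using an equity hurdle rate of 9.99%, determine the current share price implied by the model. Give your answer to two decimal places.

Two-stage DDM. Project D₁…D_4 at 0.266, terminal growth 0.0582, discount at r = 0.0999.
D_1 = 1.6078
D_2 = 2.0355
D_3 = 2.5769
D_4 = 3.2624
Terminal value at t=4: TV = D_5/(r−g) = 3.4523/(0.0999−0.0582) = 82.7885
P₀ = 1.6078/(1+0.0999)^1 + 2.0355/(1+0.0999)^2 + 2.5769/(1+0.0999)^3 + 3.2624/(1+0.0999)^4 + 82.7885/(1+0.0999)^4 = 63.8763

R$63.88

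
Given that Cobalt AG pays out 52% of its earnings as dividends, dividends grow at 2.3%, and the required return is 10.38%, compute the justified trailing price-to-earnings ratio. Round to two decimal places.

6.58

Justified trailing P/E = b(1+g)/(r−g) = 0.52×(1+0.023)/(0.1038−0.023) = 6.5837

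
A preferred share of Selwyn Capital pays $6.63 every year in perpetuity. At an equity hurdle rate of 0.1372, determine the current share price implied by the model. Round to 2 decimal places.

$48.32

Zero-growth DDM (perpetuity): P₀ = D/r = 6.63 / 0.1372 = 48.3236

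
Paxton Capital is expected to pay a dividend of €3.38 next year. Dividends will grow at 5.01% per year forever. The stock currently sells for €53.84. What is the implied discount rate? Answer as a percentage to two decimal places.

11.29%

Rearranging the constant-growth DDM: r = D₁/P₀ + g.
r = 3.3800 / 53.84 + 0.0501 = 0.06278 + 0.0501 = 0.11288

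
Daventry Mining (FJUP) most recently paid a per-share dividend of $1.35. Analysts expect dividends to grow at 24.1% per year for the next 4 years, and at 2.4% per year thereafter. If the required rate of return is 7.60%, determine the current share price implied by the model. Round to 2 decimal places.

$54.85

Two-stage DDM. Project D₁…D_4 at 0.241, terminal growth 0.024, discount at r = 0.076.
D_1 = 1.6754
D_2 = 2.0791
D_3 = 2.5802
D_4 = 3.2020
Terminal value at t=4: TV = D_5/(r−g) = 3.2788/(0.076−0.024) = 63.0547
P₀ = 1.6754/(1+0.076)^1 + 2.0791/(1+0.076)^2 + 2.5802/(1+0.076)^3 + 3.2020/(1+0.076)^4 + 63.0547/(1+0.076)^4 = 54.8528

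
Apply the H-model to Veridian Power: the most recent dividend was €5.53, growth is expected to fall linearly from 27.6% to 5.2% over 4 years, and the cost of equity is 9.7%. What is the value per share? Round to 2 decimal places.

H-model: P₀ = D₀[(1+g_L) + H(g_S−g_L)]/(r−g_L), with H = 4/2 = 2.
P₀ = 5.53 × [(1+0.052) + 2×(0.276−0.052)] / (0.097−0.052)
   = 5.53 × 1.5000 / 0.045 = 184.3333

€184.33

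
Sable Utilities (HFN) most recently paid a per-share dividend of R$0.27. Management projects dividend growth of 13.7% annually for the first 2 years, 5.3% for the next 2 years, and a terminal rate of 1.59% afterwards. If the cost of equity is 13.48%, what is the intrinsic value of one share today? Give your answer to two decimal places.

R$3.02

Three-stage DDM. Project D₁…D_4; terminal Gordon value at t=4 with g = 0.0159; discount at r = 0.1348.
D_1 = 0.3070
D_2 = 0.3490
D_3 = 0.3675
D_4 = 0.3870
TV_4 = 0.3932/(0.1348−0.0159) = 3.3068
P₀ = Σ Dₜ/(1+r)ᵗ + TV_4/(1+r)^4 = 3.0205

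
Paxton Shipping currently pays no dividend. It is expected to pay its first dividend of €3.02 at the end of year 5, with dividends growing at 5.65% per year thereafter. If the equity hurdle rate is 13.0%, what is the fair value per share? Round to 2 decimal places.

€25.20

Deferred-dividend DDM. At t=4 the remaining stream is a growing perpetuity with first payment D_5 = 3.02.
V_4 = D_5/(r−g) = 3.02/(0.13−0.0565) = 41.0884
P₀ = V_4/(1+r)^4 = 41.0884/(1+0.13)^4 = 25.2003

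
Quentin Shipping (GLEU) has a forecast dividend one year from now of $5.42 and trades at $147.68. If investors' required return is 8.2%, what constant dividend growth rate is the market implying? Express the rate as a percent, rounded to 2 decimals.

4.53%

From P₀ = D₁/(r − g), the implied growth is g = r − D₁/P₀.
g = 0.082 − 5.42/147.68 = 0.082 − 0.03670 = 0.04530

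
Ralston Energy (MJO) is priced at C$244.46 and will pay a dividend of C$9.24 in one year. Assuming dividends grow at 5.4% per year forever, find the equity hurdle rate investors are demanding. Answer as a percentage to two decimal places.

9.18%

Rearranging the constant-growth DDM: r = D₁/P₀ + g.
r = 9.2400 / 244.46 + 0.054 = 0.03780 + 0.054 = 0.09180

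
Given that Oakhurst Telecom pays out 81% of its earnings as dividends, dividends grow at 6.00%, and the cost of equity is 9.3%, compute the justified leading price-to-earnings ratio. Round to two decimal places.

Justified leading P/E = b/(r−g) = 0.81/(0.093−0.06) = 24.5455

24.55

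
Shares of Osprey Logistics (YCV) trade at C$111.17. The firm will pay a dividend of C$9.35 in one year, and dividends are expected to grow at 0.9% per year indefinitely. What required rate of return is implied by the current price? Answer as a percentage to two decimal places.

Rearranging the constant-growth DDM: r = D₁/P₀ + g.
r = 9.3500 / 111.17 + 0.009 = 0.08411 + 0.009 = 0.09311

9.31%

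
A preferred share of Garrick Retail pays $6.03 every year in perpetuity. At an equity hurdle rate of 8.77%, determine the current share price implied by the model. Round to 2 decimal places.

Zero-growth DDM (perpetuity): P₀ = D/r = 6.03 / 0.0877 = 68.7571

$68.76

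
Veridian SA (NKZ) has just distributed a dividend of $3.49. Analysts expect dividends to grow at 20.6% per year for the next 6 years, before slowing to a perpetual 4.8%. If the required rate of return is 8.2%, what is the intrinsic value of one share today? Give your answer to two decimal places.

Two-stage DDM. Project D₁…D_6 at 0.206, terminal growth 0.048, discount at r = 0.082.
D_1 = 4.2089
D_2 = 5.0760
D_3 = 6.1216
D_4 = 7.3827
D_5 = 8.9035
D_6 = 10.7377
Terminal value at t=6: TV = D_7/(r−g) = 11.2531/(0.082−0.048) = 330.9723
P₀ = 4.2089/(1+0.082)^1 + 5.0760/(1+0.082)^2 + 6.1216/(1+0.082)^3 + 7.3827/(1+0.082)^4 + 8.9035/(1+0.082)^5 + 10.7377/(1+0.082)^6 + 330.9723/(1+0.082)^6 = 237.4067

$237.41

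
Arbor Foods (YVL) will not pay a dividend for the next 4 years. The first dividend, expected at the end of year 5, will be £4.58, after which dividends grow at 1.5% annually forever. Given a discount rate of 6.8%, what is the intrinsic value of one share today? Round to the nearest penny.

£66.42

Deferred-dividend DDM. At t=4 the remaining stream is a growing perpetuity with first payment D_5 = 4.58.
V_4 = D_5/(r−g) = 4.58/(0.068−0.015) = 86.4151
P₀ = V_4/(1+r)^4 = 86.4151/(1+0.068)^4 = 66.4209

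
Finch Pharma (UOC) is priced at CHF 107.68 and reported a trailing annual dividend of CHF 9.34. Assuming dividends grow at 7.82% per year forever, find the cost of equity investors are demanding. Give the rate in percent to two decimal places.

17.17%

Rearranging the constant-growth DDM: r = D₁/P₀ + g.
D₁ = 9.34 × (1 + 0.0782) = 10.0704.
r = 10.0704 / 107.68 + 0.0782 = 0.09352 + 0.0782 = 0.17172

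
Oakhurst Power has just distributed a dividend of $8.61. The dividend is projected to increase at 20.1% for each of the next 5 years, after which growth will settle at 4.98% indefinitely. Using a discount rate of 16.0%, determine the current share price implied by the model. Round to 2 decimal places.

$145.41

Two-stage DDM. Project D₁…D_5 at 0.201, terminal growth 0.0498, discount at r = 0.16.
D_1 = 10.3406
D_2 = 12.4191
D_3 = 14.9153
D_4 = 17.9133
D_5 = 21.5139
Terminal value at t=5: TV = D_6/(r−g) = 22.5852/(0.16−0.0498) = 204.9478
P₀ = 10.3406/(1+0.16)^1 + 12.4191/(1+0.16)^2 + 14.9153/(1+0.16)^3 + 17.9133/(1+0.16)^4 + 21.5139/(1+0.16)^5 + 204.9478/(1+0.16)^5 = 145.4140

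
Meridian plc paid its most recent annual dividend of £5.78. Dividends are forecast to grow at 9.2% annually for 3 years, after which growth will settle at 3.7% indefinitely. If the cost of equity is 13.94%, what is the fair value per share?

Two-stage DDM. Project D₁…D_3 at 0.092, terminal growth 0.037, discount at r = 0.1394.
D_1 = 6.3118
D_2 = 6.8924
D_3 = 7.5265
Terminal value at t=3: TV = D_4/(r−g) = 7.8050/(0.1394−0.037) = 76.2210
P₀ = 6.3118/(1+0.1394)^1 + 6.8924/(1+0.1394)^2 + 7.5265/(1+0.1394)^3 + 76.2210/(1+0.1394)^3 = 67.4652

£67.47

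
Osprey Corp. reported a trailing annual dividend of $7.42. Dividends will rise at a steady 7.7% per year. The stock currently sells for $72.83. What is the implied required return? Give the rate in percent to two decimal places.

18.67%

Rearranging the constant-growth DDM: r = D₁/P₀ + g.
D₁ = 7.42 × (1 + 0.077) = 7.9913.
r = 7.9913 / 72.83 + 0.077 = 0.10973 + 0.077 = 0.18673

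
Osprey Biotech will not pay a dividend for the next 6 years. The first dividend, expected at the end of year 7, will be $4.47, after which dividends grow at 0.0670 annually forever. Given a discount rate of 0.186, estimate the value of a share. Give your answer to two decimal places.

Deferred-dividend DDM. At t=6 the remaining stream is a growing perpetuity with first payment D_7 = 4.47.
V_6 = D_7/(r−g) = 4.47/(0.186−0.067) = 37.5630
P₀ = V_6/(1+r)^6 = 37.5630/(1+0.186)^6 = 13.4975

$13.50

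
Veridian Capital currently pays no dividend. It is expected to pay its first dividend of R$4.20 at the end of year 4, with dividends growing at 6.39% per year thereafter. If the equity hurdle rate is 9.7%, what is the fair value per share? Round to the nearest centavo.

R$96.12

Deferred-dividend DDM. At t=3 the remaining stream is a growing perpetuity with first payment D_4 = 4.20.
V_3 = D_4/(r−g) = 4.20/(0.097−0.0639) = 126.8882
P₀ = V_3/(1+r)^3 = 126.8882/(1+0.097)^3 = 96.1173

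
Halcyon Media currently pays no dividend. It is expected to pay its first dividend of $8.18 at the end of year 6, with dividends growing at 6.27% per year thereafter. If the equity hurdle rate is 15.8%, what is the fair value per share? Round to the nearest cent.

$41.22

Deferred-dividend DDM. At t=5 the remaining stream is a growing perpetuity with first payment D_6 = 8.18.
V_5 = D_6/(r−g) = 8.18/(0.158−0.0627) = 85.8342
P₀ = V_5/(1+r)^5 = 85.8342/(1+0.158)^5 = 41.2209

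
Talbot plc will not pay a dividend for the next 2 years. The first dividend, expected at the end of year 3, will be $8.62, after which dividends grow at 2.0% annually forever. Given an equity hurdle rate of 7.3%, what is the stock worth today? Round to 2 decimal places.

$141.26

Deferred-dividend DDM. At t=2 the remaining stream is a growing perpetuity with first payment D_3 = 8.62.
V_2 = D_3/(r−g) = 8.62/(0.073−0.02) = 162.6415
P₀ = V_2/(1+r)^2 = 162.6415/(1+0.073)^2 = 141.2641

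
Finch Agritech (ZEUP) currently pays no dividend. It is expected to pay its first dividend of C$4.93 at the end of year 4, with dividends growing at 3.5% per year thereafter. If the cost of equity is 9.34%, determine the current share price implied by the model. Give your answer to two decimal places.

C$64.58

Deferred-dividend DDM. At t=3 the remaining stream is a growing perpetuity with first payment D_4 = 4.93.
V_3 = D_4/(r−g) = 4.93/(0.0934−0.035) = 84.4178
P₀ = V_3/(1+r)^3 = 84.4178/(1+0.0934)^3 = 64.5798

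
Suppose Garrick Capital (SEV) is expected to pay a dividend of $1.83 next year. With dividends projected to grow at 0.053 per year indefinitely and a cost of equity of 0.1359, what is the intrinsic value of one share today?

$22.07

Gordon growth model: P₀ = D₁/(r − g), with D₁ = 1.83 given directly.
P₀ = 1.8300 / (0.1359 − 0.053) = 1.8300 / 0.0829 = 22.0748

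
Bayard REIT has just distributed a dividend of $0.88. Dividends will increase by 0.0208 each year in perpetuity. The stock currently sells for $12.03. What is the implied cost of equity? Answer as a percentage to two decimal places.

9.55%

Rearranging the constant-growth DDM: r = D₁/P₀ + g.
D₁ = 0.88 × (1 + 0.0208) = 0.8983.
r = 0.8983 / 12.03 + 0.0208 = 0.07467 + 0.0208 = 0.09547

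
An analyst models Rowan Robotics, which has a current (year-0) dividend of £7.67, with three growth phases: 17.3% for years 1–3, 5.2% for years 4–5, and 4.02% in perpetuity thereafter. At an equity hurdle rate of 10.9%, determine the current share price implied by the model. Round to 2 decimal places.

£166.02

Three-stage DDM. Project D₁…D_5; terminal Gordon value at t=5 with g = 0.0402; discount at r = 0.109.
D_1 = 8.9969
D_2 = 10.5534
D_3 = 12.3791
D_4 = 13.0228
D_5 = 13.7000
TV_5 = 14.2508/(0.109−0.0402) = 207.1330
P₀ = Σ Dₜ/(1+r)ᵗ + TV_5/(1+r)^5 = 166.0245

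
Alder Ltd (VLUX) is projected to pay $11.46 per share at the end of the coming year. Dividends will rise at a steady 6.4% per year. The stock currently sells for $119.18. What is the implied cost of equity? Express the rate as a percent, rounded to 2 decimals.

16.02%

Rearranging the constant-growth DDM: r = D₁/P₀ + g.
r = 11.4600 / 119.18 + 0.064 = 0.09616 + 0.064 = 0.16016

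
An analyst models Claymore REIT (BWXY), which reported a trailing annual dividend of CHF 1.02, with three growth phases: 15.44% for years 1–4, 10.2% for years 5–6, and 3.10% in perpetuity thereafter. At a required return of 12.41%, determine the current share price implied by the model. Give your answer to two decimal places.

Three-stage DDM. Project D₁…D_6; terminal Gordon value at t=6 with g = 0.031; discount at r = 0.1241.
D_1 = 1.1775
D_2 = 1.3593
D_3 = 1.5692
D_4 = 1.8114
D_5 = 1.9962
D_6 = 2.1998
TV_6 = 2.2680/(0.1241−0.031) = 24.3611
P₀ = Σ Dₜ/(1+r)ᵗ + TV_6/(1+r)^6 = 18.6394

CHF 18.64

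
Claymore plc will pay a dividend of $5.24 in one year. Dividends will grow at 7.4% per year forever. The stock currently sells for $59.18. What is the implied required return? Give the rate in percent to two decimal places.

Rearranging the constant-growth DDM: r = D₁/P₀ + g.
r = 5.2400 / 59.18 + 0.074 = 0.08854 + 0.074 = 0.16254

16.25%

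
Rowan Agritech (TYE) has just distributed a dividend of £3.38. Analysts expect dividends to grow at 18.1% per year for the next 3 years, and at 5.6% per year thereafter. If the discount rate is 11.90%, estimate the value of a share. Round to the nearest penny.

£77.91

Two-stage DDM. Project D₁…D_3 at 0.181, terminal growth 0.056, discount at r = 0.119.
D_1 = 3.9918
D_2 = 4.7143
D_3 = 5.5676
Terminal value at t=3: TV = D_4/(r−g) = 5.8794/(0.119−0.056) = 93.3232
P₀ = 3.9918/(1+0.119)^1 + 4.7143/(1+0.119)^2 + 5.5676/(1+0.119)^3 + 93.3232/(1+0.119)^3 = 77.9096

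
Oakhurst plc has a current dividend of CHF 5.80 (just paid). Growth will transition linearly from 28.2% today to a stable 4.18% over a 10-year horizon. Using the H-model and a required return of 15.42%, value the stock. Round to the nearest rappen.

CHF 115.73

H-model: P₀ = D₀[(1+g_L) + H(g_S−g_L)]/(r−g_L), with H = 10/2 = 5.
P₀ = 5.80 × [(1+0.0418) + 5×(0.282−0.0418)] / (0.1542−0.0418)
   = 5.80 × 2.2428 / 0.1124 = 115.7317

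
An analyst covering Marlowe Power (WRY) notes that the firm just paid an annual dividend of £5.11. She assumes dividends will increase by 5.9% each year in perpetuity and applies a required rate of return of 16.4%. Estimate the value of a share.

Gordon growth model: P₀ = D₁/(r − g). D₁ = 5.11 × (1 + 0.059) = 5.4115.
P₀ = 5.4115 / (0.164 − 0.059) = 5.4115 / 0.105 = 51.5380

£51.54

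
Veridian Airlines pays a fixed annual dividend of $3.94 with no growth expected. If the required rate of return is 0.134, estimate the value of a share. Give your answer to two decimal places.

$29.40

Zero-growth DDM (perpetuity): P₀ = D/r = 3.94 / 0.134 = 29.4030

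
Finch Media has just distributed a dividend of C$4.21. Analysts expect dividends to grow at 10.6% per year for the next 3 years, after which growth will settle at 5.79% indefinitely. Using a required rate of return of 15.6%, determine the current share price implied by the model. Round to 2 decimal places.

C$51.33

Two-stage DDM. Project D₁…D_3 at 0.106, terminal growth 0.0579, discount at r = 0.156.
D_1 = 4.6563
D_2 = 5.1498
D_3 = 5.6957
Terminal value at t=3: TV = D_4/(r−g) = 6.0255/(0.156−0.0579) = 61.4219
P₀ = 4.6563/(1+0.156)^1 + 5.1498/(1+0.156)^2 + 5.6957/(1+0.156)^3 + 61.4219/(1+0.156)^3 = 51.3289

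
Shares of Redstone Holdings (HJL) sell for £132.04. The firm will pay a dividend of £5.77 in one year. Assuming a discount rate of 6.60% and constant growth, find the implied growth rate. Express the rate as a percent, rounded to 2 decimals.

From P₀ = D₁/(r − g), the implied growth is g = r − D₁/P₀.
g = 0.066 − 5.77/132.04 = 0.066 − 0.04370 = 0.02230

2.23%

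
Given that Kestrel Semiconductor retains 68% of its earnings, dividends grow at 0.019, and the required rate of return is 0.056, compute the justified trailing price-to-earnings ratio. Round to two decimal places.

8.81

Payout ratio b = 1 − 0.68 = 0.32.
Justified trailing P/E = b(1+g)/(r−g) = 0.32×(1+0.019)/(0.056−0.019) = 8.8130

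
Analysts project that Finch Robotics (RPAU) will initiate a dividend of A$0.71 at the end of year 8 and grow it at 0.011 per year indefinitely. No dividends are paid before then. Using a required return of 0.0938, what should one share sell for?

Deferred-dividend DDM. At t=7 the remaining stream is a growing perpetuity with first payment D_8 = 0.71.
V_7 = D_8/(r−g) = 0.71/(0.0938−0.011) = 8.5749
P₀ = V_7/(1+r)^7 = 8.5749/(1+0.0938)^7 = 4.5779

A$4.58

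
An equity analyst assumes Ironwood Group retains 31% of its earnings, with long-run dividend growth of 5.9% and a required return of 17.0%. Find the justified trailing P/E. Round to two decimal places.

6.58

Payout ratio b = 1 − 0.31 = 0.69.
Justified trailing P/E = b(1+g)/(r−g) = 0.69×(1+0.059)/(0.17−0.059) = 6.5830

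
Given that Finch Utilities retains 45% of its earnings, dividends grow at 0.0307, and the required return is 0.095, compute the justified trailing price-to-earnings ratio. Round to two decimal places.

8.82

Payout ratio b = 1 − 0.45 = 0.55.
Justified trailing P/E = b(1+g)/(r−g) = 0.55×(1+0.0307)/(0.095−0.0307) = 8.8163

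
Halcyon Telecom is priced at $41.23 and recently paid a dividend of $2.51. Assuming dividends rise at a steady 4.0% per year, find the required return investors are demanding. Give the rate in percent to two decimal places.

10.33%

Rearranging the constant-growth DDM: r = D₁/P₀ + g.
D₁ = 2.51 × (1 + 0.04) = 2.6104.
r = 2.6104 / 41.23 + 0.04 = 0.06331 + 0.04 = 0.10331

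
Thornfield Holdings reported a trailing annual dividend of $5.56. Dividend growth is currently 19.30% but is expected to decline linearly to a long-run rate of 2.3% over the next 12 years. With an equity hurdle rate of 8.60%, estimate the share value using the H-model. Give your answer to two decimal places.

$180.30

H-model: P₀ = D₀[(1+g_L) + H(g_S−g_L)]/(r−g_L), with H = 12/2 = 6.
P₀ = 5.56 × [(1+0.023) + 6×(0.193−0.023)] / (0.086−0.023)
   = 5.56 × 2.0430 / 0.063 = 180.3029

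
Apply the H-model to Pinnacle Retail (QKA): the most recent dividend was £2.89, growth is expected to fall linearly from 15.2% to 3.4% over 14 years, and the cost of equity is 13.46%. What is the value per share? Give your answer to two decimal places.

H-model: P₀ = D₀[(1+g_L) + H(g_S−g_L)]/(r−g_L), with H = 14/2 = 7.
P₀ = 2.89 × [(1+0.034) + 7×(0.152−0.034)] / (0.1346−0.034)
   = 2.89 × 1.8600 / 0.1006 = 53.4334

£53.43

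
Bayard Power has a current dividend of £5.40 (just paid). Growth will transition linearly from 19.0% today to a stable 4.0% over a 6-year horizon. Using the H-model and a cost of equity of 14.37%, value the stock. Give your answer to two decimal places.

H-model: P₀ = D₀[(1+g_L) + H(g_S−g_L)]/(r−g_L), with H = 6/2 = 3.
P₀ = 5.40 × [(1+0.04) + 3×(0.19−0.04)] / (0.1437−0.04)
   = 5.40 × 1.4900 / 0.1037 = 77.5892

£77.59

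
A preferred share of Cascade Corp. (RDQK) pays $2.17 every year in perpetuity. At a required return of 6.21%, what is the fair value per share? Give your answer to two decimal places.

Zero-growth DDM (perpetuity): P₀ = D/r = 2.17 / 0.0621 = 34.9436

$34.94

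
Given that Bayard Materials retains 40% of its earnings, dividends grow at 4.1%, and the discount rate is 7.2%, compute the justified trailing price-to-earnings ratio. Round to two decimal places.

20.15

Payout ratio b = 1 − 0.40 = 0.60.
Justified trailing P/E = b(1+g)/(r−g) = 0.60×(1+0.041)/(0.072−0.041) = 20.1484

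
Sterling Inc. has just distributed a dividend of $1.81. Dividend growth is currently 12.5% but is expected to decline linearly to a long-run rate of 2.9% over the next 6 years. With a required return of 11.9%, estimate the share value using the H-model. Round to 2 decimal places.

H-model: P₀ = D₀[(1+g_L) + H(g_S−g_L)]/(r−g_L), with H = 6/2 = 3.
P₀ = 1.81 × [(1+0.029) + 3×(0.125−0.029)] / (0.119−0.029)
   = 1.81 × 1.3170 / 0.09 = 26.4863

$26.49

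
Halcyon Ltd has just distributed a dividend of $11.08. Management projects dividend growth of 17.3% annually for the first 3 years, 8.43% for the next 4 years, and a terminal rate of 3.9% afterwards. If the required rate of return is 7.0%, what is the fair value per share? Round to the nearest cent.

$616.37

Three-stage DDM. Project D₁…D_7; terminal Gordon value at t=7 with g = 0.039; discount at r = 0.07.
D_1 = 12.9968
D_2 = 15.2453
D_3 = 17.8827
D_4 = 19.3902
D_5 = 21.0248
D_6 = 22.7972
D_7 = 24.7190
TV_7 = 25.6831/(0.07−0.039) = 828.4866
P₀ = Σ Dₜ/(1+r)ᵗ + TV_7/(1+r)^7 = 616.3675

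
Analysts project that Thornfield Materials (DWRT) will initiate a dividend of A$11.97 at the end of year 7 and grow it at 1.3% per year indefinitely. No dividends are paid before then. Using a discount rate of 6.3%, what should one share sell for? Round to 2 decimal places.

A$165.93

Deferred-dividend DDM. At t=6 the remaining stream is a growing perpetuity with first payment D_7 = 11.97.
V_6 = D_7/(r−g) = 11.97/(0.063−0.013) = 239.4000
P₀ = V_6/(1+r)^6 = 239.4000/(1+0.063)^6 = 165.9299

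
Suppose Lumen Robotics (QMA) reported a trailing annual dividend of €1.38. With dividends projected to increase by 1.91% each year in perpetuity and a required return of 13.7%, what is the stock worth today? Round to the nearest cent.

Gordon growth model: P₀ = D₁/(r − g). D₁ = 1.38 × (1 + 0.0191) = 1.4064.
P₀ = 1.4064 / (0.137 − 0.0191) = 1.4064 / 0.1179 = 11.9284

€11.93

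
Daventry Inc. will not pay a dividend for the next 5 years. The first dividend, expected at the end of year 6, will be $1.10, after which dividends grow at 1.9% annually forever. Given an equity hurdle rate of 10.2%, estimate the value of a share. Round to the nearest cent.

$8.15

Deferred-dividend DDM. At t=5 the remaining stream is a growing perpetuity with first payment D_6 = 1.10.
V_5 = D_6/(r−g) = 1.10/(0.102−0.019) = 13.2530
P₀ = V_5/(1+r)^5 = 13.2530/(1+0.102)^5 = 8.1547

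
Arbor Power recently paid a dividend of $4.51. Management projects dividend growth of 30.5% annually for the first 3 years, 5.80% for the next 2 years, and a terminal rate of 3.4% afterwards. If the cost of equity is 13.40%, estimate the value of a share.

$92.30

Three-stage DDM. Project D₁…D_5; terminal Gordon value at t=5 with g = 0.034; discount at r = 0.134.
D_1 = 5.8855
D_2 = 7.6806
D_3 = 10.0232
D_4 = 10.6046
D_5 = 11.2197
TV_5 = 11.6011/(0.134−0.034) = 116.0112
P₀ = Σ Dₜ/(1+r)ᵗ + TV_5/(1+r)^5 = 92.2953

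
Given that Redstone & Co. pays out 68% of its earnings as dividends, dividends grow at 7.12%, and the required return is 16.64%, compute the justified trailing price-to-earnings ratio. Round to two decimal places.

Justified trailing P/E = b(1+g)/(r−g) = 0.68×(1+0.0712)/(0.1664−0.0712) = 7.6514

7.65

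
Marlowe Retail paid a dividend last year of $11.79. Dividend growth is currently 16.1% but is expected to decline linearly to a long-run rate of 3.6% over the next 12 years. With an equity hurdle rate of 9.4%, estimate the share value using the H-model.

$363.05

H-model: P₀ = D₀[(1+g_L) + H(g_S−g_L)]/(r−g_L), with H = 12/2 = 6.
P₀ = 11.79 × [(1+0.036) + 6×(0.161−0.036)] / (0.094−0.036)
   = 11.79 × 1.7860 / 0.058 = 363.0507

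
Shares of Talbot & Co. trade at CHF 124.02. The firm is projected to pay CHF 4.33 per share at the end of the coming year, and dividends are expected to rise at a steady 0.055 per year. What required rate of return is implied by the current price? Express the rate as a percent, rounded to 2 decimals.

Rearranging the constant-growth DDM: r = D₁/P₀ + g.
r = 4.3300 / 124.02 + 0.055 = 0.03491 + 0.055 = 0.08991

8.99%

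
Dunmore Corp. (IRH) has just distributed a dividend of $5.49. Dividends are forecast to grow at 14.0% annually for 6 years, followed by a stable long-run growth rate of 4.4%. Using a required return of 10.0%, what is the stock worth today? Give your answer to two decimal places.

$164.21

Two-stage DDM. Project D₁…D_6 at 0.14, terminal growth 0.044, discount at r = 0.1.
D_1 = 6.2586
D_2 = 7.1348
D_3 = 8.1337
D_4 = 9.2724
D_5 = 10.5705
D_6 = 12.0504
Terminal value at t=6: TV = D_7/(r−g) = 12.5806/(0.1−0.044) = 224.6539
P₀ = 6.2586/(1+0.1)^1 + 7.1348/(1+0.1)^2 + 8.1337/(1+0.1)^3 + 9.2724/(1+0.1)^4 + 10.5705/(1+0.1)^5 + 12.0504/(1+0.1)^6 + 224.6539/(1+0.1)^6 = 164.2071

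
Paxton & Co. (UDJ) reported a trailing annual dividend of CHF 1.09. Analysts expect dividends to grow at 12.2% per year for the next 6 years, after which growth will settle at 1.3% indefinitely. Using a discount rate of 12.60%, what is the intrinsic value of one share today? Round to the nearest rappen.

CHF 16.02

Two-stage DDM. Project D₁…D_6 at 0.122, terminal growth 0.013, discount at r = 0.126.
D_1 = 1.2230
D_2 = 1.3722
D_3 = 1.5396
D_4 = 1.7274
D_5 = 1.9382
D_6 = 2.1746
Terminal value at t=6: TV = D_7/(r−g) = 2.2029/(0.126−0.013) = 19.4946
P₀ = 1.2230/(1+0.126)^1 + 1.3722/(1+0.126)^2 + 1.5396/(1+0.126)^3 + 1.7274/(1+0.126)^4 + 1.9382/(1+0.126)^5 + 2.1746/(1+0.126)^6 + 19.4946/(1+0.126)^6 = 16.0242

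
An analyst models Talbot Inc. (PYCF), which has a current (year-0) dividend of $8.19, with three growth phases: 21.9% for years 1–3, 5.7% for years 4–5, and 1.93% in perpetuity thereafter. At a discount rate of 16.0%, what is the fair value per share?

$100.88

Three-stage DDM. Project D₁…D_5; terminal Gordon value at t=5 with g = 0.0193; discount at r = 0.16.
D_1 = 9.9836
D_2 = 12.1700
D_3 = 14.8353
D_4 = 15.6809
D_5 = 16.5747
TV_5 = 16.8946/(0.16−0.0193) = 120.0751
P₀ = Σ Dₜ/(1+r)ᵗ + TV_5/(1+r)^5 = 100.8763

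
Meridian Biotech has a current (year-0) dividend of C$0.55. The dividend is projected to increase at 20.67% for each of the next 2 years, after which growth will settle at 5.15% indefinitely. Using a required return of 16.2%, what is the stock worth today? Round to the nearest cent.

C$6.81

Two-stage DDM. Project D₁…D_2 at 0.2067, terminal growth 0.0515, discount at r = 0.162.
D_1 = 0.6637
D_2 = 0.8009
Terminal value at t=2: TV = D_3/(r−g) = 0.8421/(0.162−0.0515) = 7.6209
P₀ = 0.6637/(1+0.162)^1 + 0.8009/(1+0.162)^2 + 7.6209/(1+0.162)^2 = 6.8084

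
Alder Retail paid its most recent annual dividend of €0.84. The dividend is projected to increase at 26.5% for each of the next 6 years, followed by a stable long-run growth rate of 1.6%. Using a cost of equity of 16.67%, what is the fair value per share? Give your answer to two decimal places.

Two-stage DDM. Project D₁…D_6 at 0.265, terminal growth 0.016, discount at r = 0.1667.
D_1 = 1.0626
D_2 = 1.3442
D_3 = 1.7004
D_4 = 2.1510
D_5 = 2.7210
D_6 = 3.4421
Terminal value at t=6: TV = D_7/(r−g) = 3.4972/(0.1667−0.016) = 23.2061
P₀ = 1.0626/(1+0.1667)^1 + 1.3442/(1+0.1667)^2 + 1.7004/(1+0.1667)^3 + 2.1510/(1+0.1667)^4 + 2.7210/(1+0.1667)^5 + 3.4421/(1+0.1667)^6 + 23.2061/(1+0.1667)^6 = 15.9547

€15.95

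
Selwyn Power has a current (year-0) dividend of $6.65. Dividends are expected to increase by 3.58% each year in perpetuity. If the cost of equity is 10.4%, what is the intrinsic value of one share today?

Gordon growth model: P₀ = D₁/(r − g). D₁ = 6.65 × (1 + 0.0358) = 6.8881.
P₀ = 6.8881 / (0.104 − 0.0358) = 6.8881 / 0.0682 = 100.9981

$101.00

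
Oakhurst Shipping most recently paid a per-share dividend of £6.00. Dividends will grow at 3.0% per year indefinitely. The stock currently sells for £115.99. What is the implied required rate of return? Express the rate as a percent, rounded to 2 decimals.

8.33%

Rearranging the constant-growth DDM: r = D₁/P₀ + g.
D₁ = 6.00 × (1 + 0.03) = 6.1800.
r = 6.1800 / 115.99 + 0.03 = 0.05328 + 0.03 = 0.08328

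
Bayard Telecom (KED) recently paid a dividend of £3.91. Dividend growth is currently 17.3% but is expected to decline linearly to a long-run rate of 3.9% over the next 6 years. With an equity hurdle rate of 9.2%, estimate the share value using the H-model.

H-model: P₀ = D₀[(1+g_L) + H(g_S−g_L)]/(r−g_L), with H = 6/2 = 3.
P₀ = 3.91 × [(1+0.039) + 3×(0.173−0.039)] / (0.092−0.039)
   = 3.91 × 1.4410 / 0.053 = 106.3077

£106.31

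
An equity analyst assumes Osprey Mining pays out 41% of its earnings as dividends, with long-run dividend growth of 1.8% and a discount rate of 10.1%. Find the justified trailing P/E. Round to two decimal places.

Justified trailing P/E = b(1+g)/(r−g) = 0.41×(1+0.018)/(0.101−0.018) = 5.0287

5.03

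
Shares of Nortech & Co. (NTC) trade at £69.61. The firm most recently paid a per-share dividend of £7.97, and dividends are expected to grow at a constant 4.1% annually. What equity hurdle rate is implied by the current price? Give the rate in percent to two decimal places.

16.02%

Rearranging the constant-growth DDM: r = D₁/P₀ + g.
D₁ = 7.97 × (1 + 0.041) = 8.2968.
r = 8.2968 / 69.61 + 0.041 = 0.11919 + 0.041 = 0.16019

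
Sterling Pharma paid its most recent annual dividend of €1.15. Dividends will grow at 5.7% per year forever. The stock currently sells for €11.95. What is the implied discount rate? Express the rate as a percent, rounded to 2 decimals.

Rearranging the constant-growth DDM: r = D₁/P₀ + g.
D₁ = 1.15 × (1 + 0.057) = 1.2155.
r = 1.2155 / 11.95 + 0.057 = 0.10172 + 0.057 = 0.15872

15.87%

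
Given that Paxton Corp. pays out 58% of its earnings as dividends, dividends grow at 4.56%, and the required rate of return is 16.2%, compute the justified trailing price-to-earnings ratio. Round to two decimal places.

5.21

Justified trailing P/E = b(1+g)/(r−g) = 0.58×(1+0.0456)/(0.162−0.0456) = 5.2100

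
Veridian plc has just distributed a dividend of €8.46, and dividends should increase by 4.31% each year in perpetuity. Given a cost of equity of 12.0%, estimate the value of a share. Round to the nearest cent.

Gordon growth model: P₀ = D₁/(r − g). D₁ = 8.46 × (1 + 0.0431) = 8.8246.
P₀ = 8.8246 / (0.12 − 0.0431) = 8.8246 / 0.0769 = 114.7546

€114.75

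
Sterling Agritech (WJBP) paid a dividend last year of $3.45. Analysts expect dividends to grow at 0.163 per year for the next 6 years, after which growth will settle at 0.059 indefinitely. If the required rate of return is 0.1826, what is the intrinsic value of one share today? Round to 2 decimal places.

$46.27

Two-stage DDM. Project D₁…D_6 at 0.163, terminal growth 0.059, discount at r = 0.1826.
D_1 = 4.0124
D_2 = 4.6664
D_3 = 5.4270
D_4 = 6.3116
D_5 = 7.3404
D_6 = 8.5368
Terminal value at t=6: TV = D_7/(r−g) = 9.0405/(0.1826−0.059) = 73.1434
P₀ = 4.0124/(1+0.1826)^1 + 4.6664/(1+0.1826)^2 + 5.4270/(1+0.1826)^3 + 6.3116/(1+0.1826)^4 + 7.3404/(1+0.1826)^5 + 8.5368/(1+0.1826)^6 + 73.1434/(1+0.1826)^6 = 46.2710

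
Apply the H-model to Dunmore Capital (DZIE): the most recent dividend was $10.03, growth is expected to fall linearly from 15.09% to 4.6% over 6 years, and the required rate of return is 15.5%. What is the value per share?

$125.21

H-model: P₀ = D₀[(1+g_L) + H(g_S−g_L)]/(r−g_L), with H = 6/2 = 3.
P₀ = 10.03 × [(1+0.046) + 3×(0.1509−0.046)] / (0.155−0.046)
   = 10.03 × 1.3607 / 0.109 = 125.2094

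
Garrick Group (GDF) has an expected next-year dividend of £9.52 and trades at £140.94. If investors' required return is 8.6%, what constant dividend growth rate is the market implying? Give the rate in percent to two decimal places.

From P₀ = D₁/(r − g), the implied growth is g = r − D₁/P₀.
g = 0.086 − 9.52/140.94 = 0.086 − 0.06755 = 0.01845

1.85%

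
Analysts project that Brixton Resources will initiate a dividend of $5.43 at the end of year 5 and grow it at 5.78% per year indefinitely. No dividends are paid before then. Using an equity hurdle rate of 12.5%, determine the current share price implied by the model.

$50.45

Deferred-dividend DDM. At t=4 the remaining stream is a growing perpetuity with first payment D_5 = 5.43.
V_4 = D_5/(r−g) = 5.43/(0.125−0.0578) = 80.8036
P₀ = V_4/(1+r)^4 = 80.8036/(1+0.125)^4 = 50.4453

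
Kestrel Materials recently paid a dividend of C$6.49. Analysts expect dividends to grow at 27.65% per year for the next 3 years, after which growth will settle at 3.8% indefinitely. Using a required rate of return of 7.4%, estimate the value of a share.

Two-stage DDM. Project D₁…D_3 at 0.2765, terminal growth 0.038, discount at r = 0.074.
D_1 = 8.2845
D_2 = 10.5751
D_3 = 13.4992
Terminal value at t=3: TV = D_4/(r−g) = 14.0121/(0.074−0.038) = 389.2261
P₀ = 8.2845/(1+0.074)^1 + 10.5751/(1+0.074)^2 + 13.4992/(1+0.074)^3 + 389.2261/(1+0.074)^3 = 341.9661

C$341.97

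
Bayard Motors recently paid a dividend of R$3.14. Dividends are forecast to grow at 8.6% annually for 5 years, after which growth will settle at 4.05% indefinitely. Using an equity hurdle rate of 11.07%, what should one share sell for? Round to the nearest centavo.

R$56.27

Two-stage DDM. Project D₁…D_5 at 0.086, terminal growth 0.0405, discount at r = 0.1107.
D_1 = 3.4100
D_2 = 3.7033
D_3 = 4.0218
D_4 = 4.3677
D_5 = 4.7433
Terminal value at t=5: TV = D_6/(r−g) = 4.9354/(0.1107−0.0405) = 70.3046
P₀ = 3.4100/(1+0.1107)^1 + 3.7033/(1+0.1107)^2 + 4.0218/(1+0.1107)^3 + 4.3677/(1+0.1107)^4 + 4.7433/(1+0.1107)^5 + 70.3046/(1+0.1107)^5 = 56.2742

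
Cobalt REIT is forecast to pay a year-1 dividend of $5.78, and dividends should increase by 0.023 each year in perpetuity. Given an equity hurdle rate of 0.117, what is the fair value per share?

$61.49

Gordon growth model: P₀ = D₁/(r − g), with D₁ = 5.78 given directly.
P₀ = 5.7800 / (0.117 − 0.023) = 5.7800 / 0.094 = 61.4894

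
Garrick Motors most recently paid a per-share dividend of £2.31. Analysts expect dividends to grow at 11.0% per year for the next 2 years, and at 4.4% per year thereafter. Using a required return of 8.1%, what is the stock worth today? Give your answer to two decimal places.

Two-stage DDM. Project D₁…D_2 at 0.11, terminal growth 0.044, discount at r = 0.081.
D_1 = 2.5641
D_2 = 2.8462
Terminal value at t=2: TV = D_3/(r−g) = 2.9714/(0.081−0.044) = 80.3076
P₀ = 2.5641/(1+0.081)^1 + 2.8462/(1+0.081)^2 + 80.3076/(1+0.081)^2 = 73.5311

£73.53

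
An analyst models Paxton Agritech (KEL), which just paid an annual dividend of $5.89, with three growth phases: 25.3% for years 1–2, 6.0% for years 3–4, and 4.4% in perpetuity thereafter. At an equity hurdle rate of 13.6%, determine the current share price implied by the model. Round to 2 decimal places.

$97.39

Three-stage DDM. Project D₁…D_4; terminal Gordon value at t=4 with g = 0.044; discount at r = 0.136.
D_1 = 7.3802
D_2 = 9.2474
D_3 = 9.8022
D_4 = 10.3903
TV_4 = 10.8475/(0.136−0.044) = 117.9076
P₀ = Σ Dₜ/(1+r)ᵗ + TV_4/(1+r)^4 = 97.3869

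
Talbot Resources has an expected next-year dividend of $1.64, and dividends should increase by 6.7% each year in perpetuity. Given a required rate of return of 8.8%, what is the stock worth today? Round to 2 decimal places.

Gordon growth model: P₀ = D₁/(r − g), with D₁ = 1.64 given directly.
P₀ = 1.6400 / (0.088 − 0.067) = 1.6400 / 0.021 = 78.0952

$78.10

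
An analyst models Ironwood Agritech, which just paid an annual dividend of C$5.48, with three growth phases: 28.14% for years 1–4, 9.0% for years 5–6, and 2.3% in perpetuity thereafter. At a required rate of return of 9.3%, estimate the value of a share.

C$204.22

Three-stage DDM. Project D₁…D_6; terminal Gordon value at t=6 with g = 0.023; discount at r = 0.093.
D_1 = 7.0221
D_2 = 8.9981
D_3 = 11.5301
D_4 = 14.7747
D_5 = 16.1045
D_6 = 17.5539
TV_6 = 17.9576/(0.093−0.023) = 256.5370
P₀ = Σ Dₜ/(1+r)ᵗ + TV_6/(1+r)^6 = 204.2215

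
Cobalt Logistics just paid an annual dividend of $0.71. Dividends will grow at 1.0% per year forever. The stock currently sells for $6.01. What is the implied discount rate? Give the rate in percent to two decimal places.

12.93%

Rearranging the constant-growth DDM: r = D₁/P₀ + g.
D₁ = 0.71 × (1 + 0.01) = 0.7171.
r = 0.7171 / 6.01 + 0.01 = 0.11932 + 0.01 = 0.12932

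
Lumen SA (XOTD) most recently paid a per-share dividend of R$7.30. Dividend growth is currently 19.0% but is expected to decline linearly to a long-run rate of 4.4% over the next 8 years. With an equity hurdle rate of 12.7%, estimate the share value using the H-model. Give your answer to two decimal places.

H-model: P₀ = D₀[(1+g_L) + H(g_S−g_L)]/(r−g_L), with H = 8/2 = 4.
P₀ = 7.30 × [(1+0.044) + 4×(0.19−0.044)] / (0.127−0.044)
   = 7.30 × 1.6280 / 0.083 = 143.1855

R$143.19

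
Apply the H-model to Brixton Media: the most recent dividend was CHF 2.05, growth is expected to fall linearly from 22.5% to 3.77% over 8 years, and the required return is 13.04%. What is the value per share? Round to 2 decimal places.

H-model: P₀ = D₀[(1+g_L) + H(g_S−g_L)]/(r−g_L), with H = 8/2 = 4.
P₀ = 2.05 × [(1+0.0377) + 4×(0.225−0.0377)] / (0.1304−0.0377)
   = 2.05 × 1.7869 / 0.0927 = 39.5161

CHF 39.52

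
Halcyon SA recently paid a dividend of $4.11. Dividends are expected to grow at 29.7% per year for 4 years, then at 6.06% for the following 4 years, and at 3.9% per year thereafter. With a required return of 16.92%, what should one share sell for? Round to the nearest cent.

Three-stage DDM. Project D₁…D_8; terminal Gordon value at t=8 with g = 0.039; discount at r = 0.1692.
D_1 = 5.3307
D_2 = 6.9139
D_3 = 8.9673
D_4 = 11.6306
D_5 = 12.3354
D_6 = 13.0829
D_7 = 13.8758
D_8 = 14.7166
TV_8 = 15.2906/(0.1692−0.039) = 117.4391
P₀ = Σ Dₜ/(1+r)ᵗ + TV_8/(1+r)^8 = 74.7054

$74.71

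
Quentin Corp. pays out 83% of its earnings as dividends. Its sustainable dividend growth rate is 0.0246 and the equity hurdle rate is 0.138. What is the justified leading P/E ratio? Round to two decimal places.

Justified leading P/E = b/(r−g) = 0.83/(0.138−0.0246) = 7.3192

7.32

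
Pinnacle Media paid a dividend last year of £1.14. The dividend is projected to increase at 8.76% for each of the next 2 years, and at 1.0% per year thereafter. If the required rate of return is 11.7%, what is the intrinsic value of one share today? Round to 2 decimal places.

£12.39

Two-stage DDM. Project D₁…D_2 at 0.0876, terminal growth 0.01, discount at r = 0.117.
D_1 = 1.2399
D_2 = 1.3485
Terminal value at t=2: TV = D_3/(r−g) = 1.3620/(0.117−0.01) = 12.7286
P₀ = 1.2399/(1+0.117)^1 + 1.3485/(1+0.117)^2 + 12.7286/(1+0.117)^2 = 12.3925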